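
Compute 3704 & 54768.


0b111001111000 & 0b1101010111110000 = 0b10001110000 = 1136

1136


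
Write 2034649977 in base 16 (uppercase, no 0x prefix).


2034649977 = 79464B79 hex

79464B79


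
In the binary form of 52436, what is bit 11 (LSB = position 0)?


0b1100110011010100, position 11 = 1

1


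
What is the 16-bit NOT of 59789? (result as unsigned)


~0b1110100110001101 = 0b1011001110010 = 5746 (16-bit unsigned)

5746


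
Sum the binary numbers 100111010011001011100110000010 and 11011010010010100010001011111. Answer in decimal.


100111010011001011100110000010 + 11011010010010100010001011111 = 1000010100101011111110111100001 = 1117126113

1117126113


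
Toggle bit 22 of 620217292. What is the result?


620217292 ^ (1 << 22) = 620217292 ^ 4194304 = 616022988

616022988


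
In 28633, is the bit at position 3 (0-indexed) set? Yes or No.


0b110111111011001, bit 3 = 1. Yes

Yes


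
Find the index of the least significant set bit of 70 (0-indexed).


0b1000110. Lowest set bit at position 1

1


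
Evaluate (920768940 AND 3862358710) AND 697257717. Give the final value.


Step 1: 920768940 & 3862358710 = 639680676
Step 2: 639680676 & 697257717 = 536887460

536887460


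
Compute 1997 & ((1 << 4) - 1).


1997 & 15 = 13

13


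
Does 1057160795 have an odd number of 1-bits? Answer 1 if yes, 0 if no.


0b111111000000101111111001011011 has 19 ones => parity 1

1


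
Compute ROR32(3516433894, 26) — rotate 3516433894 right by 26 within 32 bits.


Rotate 0b11010001100110001000010111100110 right by 26 (32-bit) = 0b1100110001000010111100110110100 = 1713469876

1713469876


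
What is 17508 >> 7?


0b100010001100100 >> 7 = 0b10001000 = 136

136


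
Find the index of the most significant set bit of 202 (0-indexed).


0b11001010. Highest set bit at position 7

7


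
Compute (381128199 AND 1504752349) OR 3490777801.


Step 1: 381128199 & 1504752349 = 280003077
Step 2: 280003077 | 3490777801 = 3501296333

3501296333


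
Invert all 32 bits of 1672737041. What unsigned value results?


1672737041 ^ 4294967295 = 2622230254

2622230254


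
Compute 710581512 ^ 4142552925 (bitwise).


0b101010010110101001110100001000 ^ 0b11110110111010100101011101011101 = 0b11011100101100001100101001010101 = 3702573653

3702573653


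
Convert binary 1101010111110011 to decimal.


1101010111110011 in decimal = 54771

54771


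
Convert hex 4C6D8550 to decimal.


4C6D8550 hex = 1282245968 decimal

1282245968


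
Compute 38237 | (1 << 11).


38237 | (1 << 11) = 38237 | 2048 = 40285

40285


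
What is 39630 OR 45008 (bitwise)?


0b1001101011001110 | 0b1010111111010000 = 0b1011111111011110 = 49118

49118


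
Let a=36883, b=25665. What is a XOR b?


36883 ^ 25665 = 62546

62546


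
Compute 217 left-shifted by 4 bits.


0b11011001 << 4 = 0b110110010000 = 3472

3472


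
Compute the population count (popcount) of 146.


0b10010010 has 3 set bits

3


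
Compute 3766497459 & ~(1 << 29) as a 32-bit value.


3766497459 & ~(1 << 29) = 3229626547

3229626547


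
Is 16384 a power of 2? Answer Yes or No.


0b100000000000000. Only one bit set => Yes

Yes


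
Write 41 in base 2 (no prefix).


41 = 101001 in binary

101001


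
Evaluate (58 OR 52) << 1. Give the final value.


Step 1: 58 | 52 = 62
Step 2: 62 << 1 = 124

124


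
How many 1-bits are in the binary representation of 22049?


0b101011000100001 has 6 set bits

6


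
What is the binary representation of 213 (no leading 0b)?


213 = 11010101 in binary

11010101


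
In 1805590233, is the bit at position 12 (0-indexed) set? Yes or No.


0b1101011100111110001111011011001, bit 12 = 1. Yes

Yes


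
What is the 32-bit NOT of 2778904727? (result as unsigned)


~0b10100101101000101011100010010111 = 0b1011010010111010100011101101000 = 1516062568 (32-bit unsigned)

1516062568


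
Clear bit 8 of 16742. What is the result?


16742 & ~(1 << 8) = 16486

16486


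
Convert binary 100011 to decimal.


100011 in decimal = 35

35


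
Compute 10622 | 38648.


0b10100101111110 | 0b1001011011111000 = 0b1011111111111110 = 49150

49150


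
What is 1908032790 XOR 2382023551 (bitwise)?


0b1110001101110100100010100010110 ^ 0b10001101111110101100101101111111 = 0b11111100010000001000111001101001 = 4232089193

4232089193


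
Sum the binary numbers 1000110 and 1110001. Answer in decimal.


1000110 + 1110001 = 10110111 = 183

183


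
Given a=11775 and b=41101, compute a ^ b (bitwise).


11775 ^ 41101 = 36210

36210


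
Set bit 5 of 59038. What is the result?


59038 | (1 << 5) = 59038 | 32 = 59070

59070


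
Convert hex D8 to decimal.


D8 hex = 216 decimal

216


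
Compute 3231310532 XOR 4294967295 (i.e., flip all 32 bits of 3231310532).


3231310532 ^ 4294967295 = 1063656763

1063656763


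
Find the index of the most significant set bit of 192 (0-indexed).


0b11000000. Highest set bit at position 7

7


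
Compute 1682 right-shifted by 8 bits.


0b11010010010 >> 8 = 0b110 = 6

6


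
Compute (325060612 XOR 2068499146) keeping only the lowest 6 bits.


Step 1: 325060612 ^ 2068499146 = 1747632846
Step 2: 1747632846 & 63 = 14

14


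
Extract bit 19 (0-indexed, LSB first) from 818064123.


0b110000110000101010101011111011, position 19 = 0

0


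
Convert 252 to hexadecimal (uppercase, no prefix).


252 = FC hex

FC


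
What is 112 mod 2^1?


112 & 1 = 0

0


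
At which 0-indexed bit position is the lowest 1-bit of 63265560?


0b11110001010101101100011000. Lowest set bit at position 3

3


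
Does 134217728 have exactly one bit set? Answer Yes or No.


0b1000000000000000000000000000. Only one bit set => Yes

Yes


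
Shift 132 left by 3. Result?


0b10000100 << 3 = 0b10000100000 = 1056

1056


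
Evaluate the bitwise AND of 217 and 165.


0b11011001 & 0b10100101 = 0b10000001 = 129

129


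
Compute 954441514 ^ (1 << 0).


954441514 ^ (1 << 0) = 954441514 ^ 1 = 954441515

954441515


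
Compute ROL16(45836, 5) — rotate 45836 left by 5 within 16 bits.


Rotate 0b1011001100001100 left by 5 (16-bit) = 0b110000110010110 = 24982

24982


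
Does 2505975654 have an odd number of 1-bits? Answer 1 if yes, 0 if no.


0b10010101010111100010011101100110 has 17 ones => parity 1

1


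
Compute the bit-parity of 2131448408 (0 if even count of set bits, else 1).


0b1111111000010110101001001011000 has 16 ones => parity 0

0


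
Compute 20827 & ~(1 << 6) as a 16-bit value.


20827 & ~(1 << 6) = 20763

20763


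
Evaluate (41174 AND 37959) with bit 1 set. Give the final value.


Step 1: 41174 & 37959 = 32838
Step 2: 32838 | (1 << 1) = 32838 | 2 = 32838

32838


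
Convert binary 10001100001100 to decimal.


10001100001100 in decimal = 8972

8972


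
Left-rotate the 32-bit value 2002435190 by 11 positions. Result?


Rotate 0b1110111010110101011110001110110 left by 11 (32-bit) = 0b11010101111000111011001110111010 = 3588469690

3588469690


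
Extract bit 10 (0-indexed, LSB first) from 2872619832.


0b10101011001110001011001100111000, position 10 = 0

0


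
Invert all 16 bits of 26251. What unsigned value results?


26251 ^ 65535 = 39284

39284


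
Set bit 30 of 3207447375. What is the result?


3207447375 | (1 << 30) = 3207447375 | 1073741824 = 4281189199

4281189199


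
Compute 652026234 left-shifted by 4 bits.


0b100110110111010010000101111010 << 4 = 0b1001101101110100100001011110100000 = 10432419744

10432419744


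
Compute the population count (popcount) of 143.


0b10001111 has 5 set bits

5


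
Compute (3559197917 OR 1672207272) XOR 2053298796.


Step 1: 3559197917 | 1672207272 = 4155498493
Step 2: 4155498493 ^ 2053298796 = 2379023761

2379023761


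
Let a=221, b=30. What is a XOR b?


221 ^ 30 = 195

195


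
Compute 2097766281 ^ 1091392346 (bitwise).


0b1111101000010010101111110001001 ^ 0b1000001000011010101001101011010 = 0b111100000001000000110011010011 = 1006898387

1006898387


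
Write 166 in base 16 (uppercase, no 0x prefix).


166 = A6 hex

A6


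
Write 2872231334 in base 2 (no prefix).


2872231334 = 10101011001100101100010110100110 in binary

10101011001100101100010110100110


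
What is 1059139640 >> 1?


0b111111001000010011000000111000 >> 1 = 0b11111100100001001100000011100 = 529569820

529569820


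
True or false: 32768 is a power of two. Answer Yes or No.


0b1000000000000000. Only one bit set => Yes

Yes


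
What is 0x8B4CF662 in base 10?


8B4CF662 hex = 2337076834 decimal

2337076834


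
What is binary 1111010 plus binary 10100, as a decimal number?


1111010 + 10100 = 10001110 = 142

142


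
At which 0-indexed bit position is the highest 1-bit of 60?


0b111100. Highest set bit at position 5

5


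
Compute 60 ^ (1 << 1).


60 ^ (1 << 1) = 60 ^ 2 = 62

62


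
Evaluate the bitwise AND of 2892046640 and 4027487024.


0b10101100011000010010000100110000 & 0b11110000000011101001001100110000 = 0b10100000000000000000000100110000 = 2684354864

2684354864


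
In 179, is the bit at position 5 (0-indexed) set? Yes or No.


0b10110011, bit 5 = 1. Yes

Yes


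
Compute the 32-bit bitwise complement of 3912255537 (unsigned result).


~0b11101001001100000100100000110001 = 0b10110110011111011011111001110 = 382711758 (32-bit unsigned)

382711758


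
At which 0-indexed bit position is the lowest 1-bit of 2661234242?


0b10011110100111110011011001000010. Lowest set bit at position 1

1


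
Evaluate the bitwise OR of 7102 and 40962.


0b1101110111110 | 0b1010000000000010 = 0b1011101110111110 = 48062

48062


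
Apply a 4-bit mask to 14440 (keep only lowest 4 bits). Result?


14440 & 15 = 8

8


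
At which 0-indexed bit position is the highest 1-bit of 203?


0b11001011. Highest set bit at position 7

7


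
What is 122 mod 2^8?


122 & 255 = 122

122


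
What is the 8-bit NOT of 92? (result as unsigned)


~0b1011100 = 0b10100011 = 163 (8-bit unsigned)

163


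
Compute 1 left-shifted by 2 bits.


0b1 << 2 = 0b100 = 4

4


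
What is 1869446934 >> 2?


0b1101111011011010111111100010110 >> 2 = 0b11011110110110101111111000101 = 467361733

467361733


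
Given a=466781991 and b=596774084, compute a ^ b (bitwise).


466781991 ^ 596774084 = 943754211

943754211


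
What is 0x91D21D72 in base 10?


91D21D72 hex = 2446466418 decimal

2446466418


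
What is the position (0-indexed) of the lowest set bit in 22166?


0b101011010010110. Lowest set bit at position 1

1


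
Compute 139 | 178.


0b10001011 | 0b10110010 = 0b10111011 = 187

187


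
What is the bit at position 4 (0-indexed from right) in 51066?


0b1100011101111010, position 4 = 1

1


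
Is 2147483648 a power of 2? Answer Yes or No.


0b10000000000000000000000000000000. Only one bit set => Yes

Yes


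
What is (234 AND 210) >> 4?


Step 1: 234 & 210 = 194
Step 2: 194 >> 4 = 12

12


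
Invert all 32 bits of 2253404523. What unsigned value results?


2253404523 ^ 4294967295 = 2041562772

2041562772


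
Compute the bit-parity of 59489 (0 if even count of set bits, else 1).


0b1110100001100001 has 7 ones => parity 1

1


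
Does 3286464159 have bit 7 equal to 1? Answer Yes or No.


0b11000011111000110111011010011111, bit 7 = 1. Yes

Yes


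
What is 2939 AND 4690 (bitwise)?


0b101101111011 & 0b1001001010010 = 0b1001010010 = 594

594


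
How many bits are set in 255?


0b11111111 has 8 set bits

8


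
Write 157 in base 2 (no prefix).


157 = 10011101 in binary

10011101


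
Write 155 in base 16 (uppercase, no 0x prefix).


155 = 9B hex

9B


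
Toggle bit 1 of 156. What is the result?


156 ^ (1 << 1) = 156 ^ 2 = 158

158


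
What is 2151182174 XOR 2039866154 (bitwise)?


0b10000000001110000110111101011110 ^ 0b1111001100101011110001100101010 = 0b11111001101011011000110001110100 = 4188900468

4188900468


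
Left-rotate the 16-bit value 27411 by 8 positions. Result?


Rotate 0b110101100010011 left by 8 (16-bit) = 0b1001101101011 = 4971

4971


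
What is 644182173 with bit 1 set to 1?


644182173 | (1 << 1) = 644182173 | 2 = 644182175

644182175


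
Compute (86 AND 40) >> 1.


Step 1: 86 & 40 = 0
Step 2: 0 >> 1 = 0

0


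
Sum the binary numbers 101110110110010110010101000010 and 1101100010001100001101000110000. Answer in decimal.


101110110110010110010101000010 + 1101100010001100001101000110000 = 10011011000111110111111101110010 = 2602532722

2602532722


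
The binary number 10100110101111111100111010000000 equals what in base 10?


10100110101111111100111010000000 in decimal = 2797588096

2797588096


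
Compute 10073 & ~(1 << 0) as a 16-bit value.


10073 & ~(1 << 0) = 10072

10072


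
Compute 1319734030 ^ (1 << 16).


1319734030 ^ (1 << 16) = 1319734030 ^ 65536 = 1319668494

1319668494


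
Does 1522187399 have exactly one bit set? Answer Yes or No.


0b1011010101110101011110010000111. Multiple bits set => No

No


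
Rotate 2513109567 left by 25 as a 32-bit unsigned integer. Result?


Rotate 0b10010101110010110000001000111111 left by 25 (32-bit) = 0b1111111001010111001011000000100 = 2133562884

2133562884


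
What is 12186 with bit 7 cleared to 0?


12186 & ~(1 << 7) = 12058

12058


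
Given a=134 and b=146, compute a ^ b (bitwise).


134 ^ 146 = 20

20


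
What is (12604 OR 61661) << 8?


Step 1: 12604 | 61661 = 61949
Step 2: 61949 << 8 = 15858944

15858944


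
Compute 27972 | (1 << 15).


27972 | (1 << 15) = 27972 | 32768 = 60740

60740


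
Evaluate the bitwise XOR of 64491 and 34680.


0b1111101111101011 ^ 0b1000011101111000 = 0b111110010010011 = 31891

31891


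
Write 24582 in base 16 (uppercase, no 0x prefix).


24582 = 6006 hex

6006


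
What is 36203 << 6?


0b1000110101101011 << 6 = 0b1000110101101011000000 = 2316992

2316992


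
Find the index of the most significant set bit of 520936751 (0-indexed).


0b11111000011001101110100101111. Highest set bit at position 28

28


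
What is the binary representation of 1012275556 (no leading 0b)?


1012275556 = 111100010101100001100101100100 in binary

111100010101100001100101100100


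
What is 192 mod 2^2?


192 & 3 = 0

0


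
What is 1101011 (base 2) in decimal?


1101011 in decimal = 107

107


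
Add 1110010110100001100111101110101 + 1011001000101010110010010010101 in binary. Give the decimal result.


1110010110100001100111101110101 + 1011001000101010110010010010101 = 11001011111001100011010000001010 = 3420861450

3420861450


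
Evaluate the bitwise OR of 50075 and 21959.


0b1100001110011011 | 0b101010111000111 = 0b1101011111011111 = 55263

55263


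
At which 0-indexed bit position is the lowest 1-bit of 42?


0b101010. Lowest set bit at position 1

1


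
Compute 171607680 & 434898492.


0b1010001110101000011010000000 & 0b11001111011000000011000111100 = 0b1000001010000000011000000000 = 136840704

136840704


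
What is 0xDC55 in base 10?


DC55 hex = 56405 decimal

56405


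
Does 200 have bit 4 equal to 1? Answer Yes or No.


0b11001000, bit 4 = 0. No

No


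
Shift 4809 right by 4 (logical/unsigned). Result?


0b1001011001001 >> 4 = 0b100101100 = 300

300


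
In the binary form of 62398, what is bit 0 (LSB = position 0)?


0b1111001110111110, position 0 = 0

0


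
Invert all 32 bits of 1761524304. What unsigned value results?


1761524304 ^ 4294967295 = 2533442991

2533442991


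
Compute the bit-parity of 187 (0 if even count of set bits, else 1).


0b10111011 has 6 ones => parity 0

0


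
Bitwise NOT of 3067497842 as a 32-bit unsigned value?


~0b10110110110101100100110101110010 = 0b1001001001010011011001010001101 = 1227469453 (32-bit unsigned)

1227469453


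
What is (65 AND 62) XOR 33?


Step 1: 65 & 62 = 0
Step 2: 0 ^ 33 = 33

33


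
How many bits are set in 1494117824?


0b1011001000011100110110111000000 has 14 set bits

14


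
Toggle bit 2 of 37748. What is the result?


37748 ^ (1 << 2) = 37748 ^ 4 = 37744

37744


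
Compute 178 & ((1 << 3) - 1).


178 & 7 = 2

2


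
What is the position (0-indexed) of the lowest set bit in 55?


0b110111. Lowest set bit at position 0

0


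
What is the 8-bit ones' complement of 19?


19 ^ 255 = 236

236


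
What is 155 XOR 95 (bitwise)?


0b10011011 ^ 0b1011111 = 0b11000100 = 196

196


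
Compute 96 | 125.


0b1100000 | 0b1111101 = 0b1111101 = 125

125


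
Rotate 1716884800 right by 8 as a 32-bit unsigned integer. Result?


Rotate 0b1100110010101011001010101000000 right by 8 (32-bit) = 0b1000000011001100101010110010101 = 1080448405

1080448405


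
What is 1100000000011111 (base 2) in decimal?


1100000000011111 in decimal = 49183

49183


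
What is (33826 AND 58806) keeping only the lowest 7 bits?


Step 1: 33826 & 58806 = 33826
Step 2: 33826 & 127 = 34

34


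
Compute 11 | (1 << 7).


11 | (1 << 7) = 11 | 128 = 139

139


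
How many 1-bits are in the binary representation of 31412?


0b111101010110100 has 9 set bits

9


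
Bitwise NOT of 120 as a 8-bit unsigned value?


~0b1111000 = 0b10000111 = 135 (8-bit unsigned)

135


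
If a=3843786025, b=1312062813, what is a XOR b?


3843786025 ^ 1312062813 = 2872047732

2872047732


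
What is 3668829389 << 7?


0b11011010101011011110010011001101 << 7 = 0b110110101010110111100100110011010000000 = 469610161792

469610161792


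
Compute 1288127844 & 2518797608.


0b1001100110001110100010101100100 & 0b10010110001000011100110100101000 = 0b100000000010100010100100000 = 67192096

67192096


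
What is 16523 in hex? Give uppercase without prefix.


16523 = 408B hex

408B


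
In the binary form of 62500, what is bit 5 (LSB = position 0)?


0b1111010000100100, position 5 = 1

1


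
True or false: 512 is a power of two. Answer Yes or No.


0b1000000000. Only one bit set => Yes

Yes


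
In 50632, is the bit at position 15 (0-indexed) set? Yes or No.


0b1100010111001000, bit 15 = 1. Yes

Yes


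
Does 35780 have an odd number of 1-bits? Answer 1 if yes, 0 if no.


0b1000101111000100 has 7 ones => parity 1

1


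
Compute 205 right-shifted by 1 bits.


0b11001101 >> 1 = 0b1100110 = 102

102


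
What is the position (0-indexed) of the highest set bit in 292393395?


0b10001011011011001000110110011. Highest set bit at position 28

28


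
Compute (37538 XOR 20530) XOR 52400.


Step 1: 37538 ^ 20530 = 49808
Step 2: 49808 ^ 52400 = 3616

3616


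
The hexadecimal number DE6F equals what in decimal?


DE6F hex = 56943 decimal

56943


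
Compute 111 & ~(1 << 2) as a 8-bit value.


111 & ~(1 << 2) = 107

107


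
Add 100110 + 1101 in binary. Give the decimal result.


100110 + 1101 = 110011 = 51

51


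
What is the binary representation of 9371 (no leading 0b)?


9371 = 10010010011011 in binary

10010010011011


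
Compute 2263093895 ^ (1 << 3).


2263093895 ^ (1 << 3) = 2263093895 ^ 8 = 2263093903

2263093903


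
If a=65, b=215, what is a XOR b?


65 ^ 215 = 150

150


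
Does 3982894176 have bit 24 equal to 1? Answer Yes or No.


0b11101101011001100010010001100000, bit 24 = 1. Yes

Yes


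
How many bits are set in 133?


0b10000101 has 3 set bits

3


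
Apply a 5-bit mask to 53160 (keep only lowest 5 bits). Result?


53160 & 31 = 8

8


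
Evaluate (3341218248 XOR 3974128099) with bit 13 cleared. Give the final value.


Step 1: 3341218248 ^ 3974128099 = 734433323
Step 2: 734433323 & ~(1 << 13) = 734433323

734433323


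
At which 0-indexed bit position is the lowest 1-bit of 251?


0b11111011. Lowest set bit at position 0

0


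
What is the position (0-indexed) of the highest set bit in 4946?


0b1001101010010. Highest set bit at position 12

12


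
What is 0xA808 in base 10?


A808 hex = 43016 decimal

43016


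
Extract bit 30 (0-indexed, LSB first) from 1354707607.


0b1010000101111110011001010010111, position 30 = 1

1


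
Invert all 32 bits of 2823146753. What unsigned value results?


2823146753 ^ 4294967295 = 1471820542

1471820542


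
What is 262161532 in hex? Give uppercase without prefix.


262161532 = FA0447C hex

FA0447C


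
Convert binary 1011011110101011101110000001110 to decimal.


1011011110101011101110000001110 in decimal = 1540742158

1540742158


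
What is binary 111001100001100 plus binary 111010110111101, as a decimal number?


111001100001100 + 111010110111101 = 1110100011001001 = 59593

59593


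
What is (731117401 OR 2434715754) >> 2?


Step 1: 731117401 | 2434715754 = 3147822971
Step 2: 3147822971 >> 2 = 786955742

786955742


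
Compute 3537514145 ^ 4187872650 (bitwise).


0b11010010110110100010111010100001 ^ 0b11111001100111011101110110001010 = 0b101011010001111111001100101011 = 726135595

726135595


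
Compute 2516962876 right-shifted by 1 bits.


0b10010110000001011100111000111100 >> 1 = 0b1001011000000101110011100011110 = 1258481438

1258481438


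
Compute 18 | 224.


0b10010 | 0b11100000 = 0b11110010 = 242

242


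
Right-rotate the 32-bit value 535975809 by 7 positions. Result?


Rotate 0b11111111100100101011110000001 right by 7 (32-bit) = 0b10001111111110010010101111 = 37741743

37741743


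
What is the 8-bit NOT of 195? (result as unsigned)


~0b11000011 = 0b111100 = 60 (8-bit unsigned)

60


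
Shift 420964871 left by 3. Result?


0b11001000101110110101000000111 << 3 = 0b11001000101110110101000000111000 = 3367718968

3367718968


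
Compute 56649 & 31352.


0b1101110101001001 & 0b111101001111000 = 0b101100001001000 = 22600

22600


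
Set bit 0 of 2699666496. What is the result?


2699666496 | (1 << 0) = 2699666496 | 1 = 2699666497

2699666497


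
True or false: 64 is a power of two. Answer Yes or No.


0b1000000. Only one bit set => Yes

Yes


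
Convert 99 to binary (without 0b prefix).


99 = 1100011 in binary

1100011


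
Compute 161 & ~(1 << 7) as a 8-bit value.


161 & ~(1 << 7) = 33

33


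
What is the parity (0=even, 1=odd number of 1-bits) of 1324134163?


0b1001110111011001010111100010011 has 18 ones => parity 0

0


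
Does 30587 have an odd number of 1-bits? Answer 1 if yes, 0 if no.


0b111011101111011 has 12 ones => parity 0

0


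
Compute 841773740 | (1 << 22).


841773740 | (1 << 22) = 841773740 | 4194304 = 845968044

845968044


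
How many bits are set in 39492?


0b1001101001000100 has 6 set bits

6


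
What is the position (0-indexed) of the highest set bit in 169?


0b10101001. Highest set bit at position 7

7


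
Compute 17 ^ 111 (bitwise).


0b10001 ^ 0b1101111 = 0b1111110 = 126

126


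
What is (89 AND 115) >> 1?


Step 1: 89 & 115 = 81
Step 2: 81 >> 1 = 40

40


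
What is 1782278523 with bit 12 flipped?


1782278523 ^ (1 << 12) = 1782278523 ^ 4096 = 1782282619

1782282619


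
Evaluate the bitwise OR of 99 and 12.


0b1100011 | 0b1100 = 0b1101111 = 111

111


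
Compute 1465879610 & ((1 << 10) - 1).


1465879610 & 1023 = 58

58


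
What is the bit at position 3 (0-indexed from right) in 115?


0b1110011, position 3 = 0

0


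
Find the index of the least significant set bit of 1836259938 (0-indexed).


0b1101101011100110001101001100010. Lowest set bit at position 1

1


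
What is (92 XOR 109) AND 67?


Step 1: 92 ^ 109 = 49
Step 2: 49 & 67 = 1

1


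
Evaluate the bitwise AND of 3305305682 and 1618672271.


0b11000101000000101111011001010010 & 0b1100000011110101111101010001111 = 0b1000000000000101111001000000010 = 1073934850

1073934850


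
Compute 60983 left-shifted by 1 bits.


0b1110111000110111 << 1 = 0b11101110001101110 = 121966

121966


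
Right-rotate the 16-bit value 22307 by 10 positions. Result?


Rotate 0b101011100100011 right by 10 (16-bit) = 0b1100100011010101 = 51413

51413


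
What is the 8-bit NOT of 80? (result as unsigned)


~0b1010000 = 0b10101111 = 175 (8-bit unsigned)

175


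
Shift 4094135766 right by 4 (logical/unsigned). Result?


0b11110100000001111000110111010110 >> 4 = 0b1111010000000111100011011101 = 255883485

255883485


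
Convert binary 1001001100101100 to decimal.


1001001100101100 in decimal = 37676

37676


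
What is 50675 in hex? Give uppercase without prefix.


50675 = C5F3 hex

C5F3


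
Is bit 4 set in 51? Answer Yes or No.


0b110011, bit 4 = 1. Yes

Yes


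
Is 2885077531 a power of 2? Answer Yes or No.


0b10101011111101101100101000011011. Multiple bits set => No

No


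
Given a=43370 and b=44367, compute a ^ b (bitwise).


43370 ^ 44367 = 1061

1061


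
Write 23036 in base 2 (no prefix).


23036 = 101100111111100 in binary

101100111111100


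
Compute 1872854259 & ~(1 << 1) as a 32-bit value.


1872854259 & ~(1 << 1) = 1872854257

1872854257


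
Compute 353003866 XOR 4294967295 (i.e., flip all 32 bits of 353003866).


353003866 ^ 4294967295 = 3941963429

3941963429


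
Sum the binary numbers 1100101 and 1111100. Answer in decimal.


1100101 + 1111100 = 11100001 = 225

225


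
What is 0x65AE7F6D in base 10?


65AE7F6D hex = 1705934701 decimal

1705934701


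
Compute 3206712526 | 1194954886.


0b10111111001000101000110011001110 | 0b1000111001110011001000010000110 = 0b11111111001110111001110011001110 = 4282096846

4282096846


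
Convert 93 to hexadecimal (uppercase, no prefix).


93 = 5D hex

5D


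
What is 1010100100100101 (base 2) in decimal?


1010100100100101 in decimal = 43301

43301


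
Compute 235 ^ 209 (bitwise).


0b11101011 ^ 0b11010001 = 0b111010 = 58

58


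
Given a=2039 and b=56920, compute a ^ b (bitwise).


2039 ^ 56920 = 55727

55727


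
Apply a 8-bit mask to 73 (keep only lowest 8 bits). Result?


73 & 255 = 73

73


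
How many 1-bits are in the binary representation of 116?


0b1110100 has 4 set bits

4


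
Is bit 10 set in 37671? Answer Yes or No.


0b1001001100100111, bit 10 = 0. No

No


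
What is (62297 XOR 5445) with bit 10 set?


Step 1: 62297 ^ 5445 = 58908
Step 2: 58908 | (1 << 10) = 58908 | 1024 = 58908

58908


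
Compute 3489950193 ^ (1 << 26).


3489950193 ^ (1 << 26) = 3489950193 ^ 67108864 = 3557059057

3557059057


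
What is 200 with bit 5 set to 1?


200 | (1 << 5) = 200 | 32 = 232

232


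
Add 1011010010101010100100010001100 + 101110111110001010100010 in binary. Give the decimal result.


1011010010101010100100010001100 + 101110111110001010100010 = 1011011000100010010101100101110 = 1527851822

1527851822


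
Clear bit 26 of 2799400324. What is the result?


2799400324 & ~(1 << 26) = 2732291460

2732291460


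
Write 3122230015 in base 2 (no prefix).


3122230015 = 10111010000110010111001011111111 in binary

10111010000110010111001011111111


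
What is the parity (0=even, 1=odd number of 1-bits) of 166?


0b10100110 has 4 ones => parity 0

0


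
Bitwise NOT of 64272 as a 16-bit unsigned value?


~0b1111101100010000 = 0b10011101111 = 1263 (16-bit unsigned)

1263


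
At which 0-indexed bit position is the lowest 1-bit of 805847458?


0b110000000010000100000110100010. Lowest set bit at position 1

1


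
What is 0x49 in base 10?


49 hex = 73 decimal

73


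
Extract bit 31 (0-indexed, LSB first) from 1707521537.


0b1100101110001101011011000000001, position 31 = 0

0


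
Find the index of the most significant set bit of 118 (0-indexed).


0b1110110. Highest set bit at position 6

6


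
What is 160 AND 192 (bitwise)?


0b10100000 & 0b11000000 = 0b10000000 = 128

128


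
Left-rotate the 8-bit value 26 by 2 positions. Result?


Rotate 0b11010 left by 2 (8-bit) = 0b1101000 = 104

104


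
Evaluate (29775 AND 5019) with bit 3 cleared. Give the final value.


Step 1: 29775 & 5019 = 4107
Step 2: 4107 & ~(1 << 3) = 4099

4099


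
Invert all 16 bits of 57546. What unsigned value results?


57546 ^ 65535 = 7989

7989


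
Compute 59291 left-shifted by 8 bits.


0b1110011110011011 << 8 = 0b111001111001101100000000 = 15178496

15178496


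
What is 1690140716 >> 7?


0b1100100101111011000000000101100 >> 7 = 0b110010010111101100000000 = 13204224

13204224


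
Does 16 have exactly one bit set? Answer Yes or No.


0b10000. Only one bit set => Yes

Yes


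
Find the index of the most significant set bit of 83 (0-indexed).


0b1010011. Highest set bit at position 6

6


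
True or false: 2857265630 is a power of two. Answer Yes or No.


0b10101010010011100110100111011110. Multiple bits set => No

No


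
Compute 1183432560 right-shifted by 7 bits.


0b1000110100010011011111101110000 >> 7 = 0b100011010001001101111110 = 9245566

9245566


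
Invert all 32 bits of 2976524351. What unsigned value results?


2976524351 ^ 4294967295 = 1318442944

1318442944


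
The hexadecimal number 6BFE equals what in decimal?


6BFE hex = 27646 decimal

27646


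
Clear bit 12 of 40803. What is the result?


40803 & ~(1 << 12) = 36707

36707


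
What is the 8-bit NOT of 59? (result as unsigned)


~0b111011 = 0b11000100 = 196 (8-bit unsigned)

196


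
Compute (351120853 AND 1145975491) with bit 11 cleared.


Step 1: 351120853 & 1145975491 = 72097985
Step 2: 72097985 & ~(1 << 11) = 72097985

72097985


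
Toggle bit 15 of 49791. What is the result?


49791 ^ (1 << 15) = 49791 ^ 32768 = 17023

17023


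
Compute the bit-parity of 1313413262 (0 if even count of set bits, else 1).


0b1001110010010010001100010001110 has 13 ones => parity 1

1


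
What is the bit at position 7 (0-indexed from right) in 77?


0b1001101, position 7 = 0

0


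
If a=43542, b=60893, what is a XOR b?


43542 ^ 60893 = 18379

18379


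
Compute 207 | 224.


0b11001111 | 0b11100000 = 0b11101111 = 239

239


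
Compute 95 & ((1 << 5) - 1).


95 & 31 = 31

31


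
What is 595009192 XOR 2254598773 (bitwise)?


0b100011011101110001111010101000 ^ 0b10000110011000100111001001110101 = 0b10100101000101010110110011011101 = 2769644765

2769644765


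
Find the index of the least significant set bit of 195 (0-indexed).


0b11000011. Lowest set bit at position 0

0


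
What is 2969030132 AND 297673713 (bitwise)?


0b10110000111101111100110111110100 & 0b10001101111100010001111110001 = 0b10000101101100000000111110000 = 280363504

280363504


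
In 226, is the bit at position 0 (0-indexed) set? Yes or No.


0b11100010, bit 0 = 0. No

No


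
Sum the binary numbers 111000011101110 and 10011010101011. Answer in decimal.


111000011101110 + 10011010101011 = 1001011110011001 = 38809

38809


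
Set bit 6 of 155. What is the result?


155 | (1 << 6) = 155 | 64 = 219

219


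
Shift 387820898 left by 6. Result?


0b10111000111011010110101100010 << 6 = 0b10111000111011010110101100010000000 = 24820537472

24820537472


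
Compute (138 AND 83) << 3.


Step 1: 138 & 83 = 2
Step 2: 2 << 3 = 16

16


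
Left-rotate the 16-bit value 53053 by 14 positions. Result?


Rotate 0b1100111100111101 left by 14 (16-bit) = 0b111001111001111 = 29647

29647


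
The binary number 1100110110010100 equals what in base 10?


1100110110010100 in decimal = 52628

52628


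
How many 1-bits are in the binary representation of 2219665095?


0b10000100010011010110011011000111 has 15 set bits

15


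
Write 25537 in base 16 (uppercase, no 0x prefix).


25537 = 63C1 hex

63C1


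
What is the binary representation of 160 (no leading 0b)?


160 = 10100000 in binary

10100000


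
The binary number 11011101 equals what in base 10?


11011101 in decimal = 221

221


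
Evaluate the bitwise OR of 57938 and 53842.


0b1110001001010010 | 0b1101001001010010 = 0b1111001001010010 = 62034

62034


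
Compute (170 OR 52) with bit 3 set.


Step 1: 170 | 52 = 190
Step 2: 190 | (1 << 3) = 190 | 8 = 190

190


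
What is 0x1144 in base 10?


1144 hex = 4420 decimal

4420


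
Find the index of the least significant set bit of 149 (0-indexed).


0b10010101. Lowest set bit at position 0

0


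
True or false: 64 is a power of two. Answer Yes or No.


0b1000000. Only one bit set => Yes

Yes


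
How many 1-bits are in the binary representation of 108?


0b1101100 has 4 set bits

4


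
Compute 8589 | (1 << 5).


8589 | (1 << 5) = 8589 | 32 = 8621

8621


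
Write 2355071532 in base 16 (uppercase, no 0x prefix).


2355071532 = 8C5F8A2C hex

8C5F8A2C


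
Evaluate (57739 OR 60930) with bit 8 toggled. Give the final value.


Step 1: 57739 | 60930 = 61323
Step 2: 61323 ^ (1 << 8) = 61323 ^ 256 = 61067

61067


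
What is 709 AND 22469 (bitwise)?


0b1011000101 & 0b101011111000101 = 0b1011000101 = 709

709


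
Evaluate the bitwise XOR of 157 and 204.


0b10011101 ^ 0b11001100 = 0b1010001 = 81

81


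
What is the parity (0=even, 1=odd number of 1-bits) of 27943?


0b110110100100111 has 9 ones => parity 1

1


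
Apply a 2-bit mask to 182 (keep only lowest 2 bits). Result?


182 & 3 = 2

2


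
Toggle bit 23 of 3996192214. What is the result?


3996192214 ^ (1 << 23) = 3996192214 ^ 8388608 = 4004580822

4004580822


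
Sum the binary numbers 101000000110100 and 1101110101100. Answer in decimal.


101000000110100 + 1101110101100 = 110101111100000 = 27616

27616


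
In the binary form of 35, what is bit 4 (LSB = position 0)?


0b100011, position 4 = 0

0


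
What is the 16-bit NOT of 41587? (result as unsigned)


~0b1010001001110011 = 0b101110110001100 = 23948 (16-bit unsigned)

23948


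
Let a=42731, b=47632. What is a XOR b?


42731 ^ 47632 = 7419

7419


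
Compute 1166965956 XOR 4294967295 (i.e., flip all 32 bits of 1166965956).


1166965956 ^ 4294967295 = 3128001339

3128001339


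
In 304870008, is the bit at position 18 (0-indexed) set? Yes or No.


0b10010001010111111001001111000, bit 18 = 0. No

No


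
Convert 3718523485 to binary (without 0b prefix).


3718523485 = 11011101101001000010101001011101 in binary

11011101101001000010101001011101


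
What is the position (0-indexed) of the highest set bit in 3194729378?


0b10111110011010111011001110100010. Highest set bit at position 31

31


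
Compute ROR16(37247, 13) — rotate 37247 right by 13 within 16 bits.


Rotate 0b1001000101111111 right by 13 (16-bit) = 0b1000101111111100 = 35836

35836


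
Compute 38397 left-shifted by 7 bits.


0b1001010111111101 << 7 = 0b10010101111111010000000 = 4914816

4914816


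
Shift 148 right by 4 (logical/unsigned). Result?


0b10010100 >> 4 = 0b1001 = 9

9


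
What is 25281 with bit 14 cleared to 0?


25281 & ~(1 << 14) = 8897

8897


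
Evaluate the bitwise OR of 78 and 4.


0b1001110 | 0b100 = 0b1001110 = 78

78


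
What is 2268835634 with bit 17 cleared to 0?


2268835634 & ~(1 << 17) = 2268704562

2268704562


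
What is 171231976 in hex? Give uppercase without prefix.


171231976 = A34CAE8 hex

A34CAE8


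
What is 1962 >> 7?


0b11110101010 >> 7 = 0b1111 = 15

15


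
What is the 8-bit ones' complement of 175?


175 ^ 255 = 80

80


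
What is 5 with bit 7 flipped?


5 ^ (1 << 7) = 5 ^ 128 = 133

133


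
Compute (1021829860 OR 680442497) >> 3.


Step 1: 1021829860 | 680442497 = 1022360293
Step 2: 1022360293 >> 3 = 127795036

127795036


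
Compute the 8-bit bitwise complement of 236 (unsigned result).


~0b11101100 = 0b10011 = 19 (8-bit unsigned)

19


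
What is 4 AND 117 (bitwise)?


0b100 & 0b1110101 = 0b100 = 4

4


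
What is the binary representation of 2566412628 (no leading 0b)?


2566412628 = 10011000111110000101100101010100 in binary

10011000111110000101100101010100


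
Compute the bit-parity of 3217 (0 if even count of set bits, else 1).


0b110010010001 has 5 ones => parity 1

1


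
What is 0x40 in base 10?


40 hex = 64 decimal

64


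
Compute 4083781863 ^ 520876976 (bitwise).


0b11110011011010011001000011100111 ^ 0b11111000010111111001110110000 = 0b11101100011000100110001101010111 = 3965870935

3965870935


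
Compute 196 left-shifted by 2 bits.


0b11000100 << 2 = 0b1100010000 = 784

784


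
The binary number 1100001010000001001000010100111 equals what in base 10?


1100001010000001001000010100111 in decimal = 1631621287

1631621287


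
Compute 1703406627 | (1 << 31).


1703406627 | (1 << 31) = 1703406627 | 2147483648 = 3850890275

3850890275


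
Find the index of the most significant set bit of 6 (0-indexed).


0b110. Highest set bit at position 2

2


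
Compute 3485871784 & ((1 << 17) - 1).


3485871784 & 131071 = 11944

11944


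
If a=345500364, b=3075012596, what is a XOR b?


345500364 ^ 3075012596 = 2749308216

2749308216


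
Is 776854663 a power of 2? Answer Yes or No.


0b101110010011011101110010000111. Multiple bits set => No

No


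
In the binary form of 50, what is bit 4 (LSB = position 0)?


0b110010, position 4 = 1

1


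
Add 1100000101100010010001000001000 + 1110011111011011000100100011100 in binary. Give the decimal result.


1100000101100010010001000001000 + 1110011111011011000100100011100 = 11010100100111101010101100100100 = 3567168292

3567168292


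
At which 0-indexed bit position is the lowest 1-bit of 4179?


0b1000001010011. Lowest set bit at position 0

0


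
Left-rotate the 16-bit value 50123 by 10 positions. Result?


Rotate 0b1100001111001011 left by 10 (16-bit) = 0b10111100001111 = 12047

12047


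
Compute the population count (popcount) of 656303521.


0b100111000111100110010110100001 has 15 set bits

15


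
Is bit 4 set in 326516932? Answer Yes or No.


0b10011011101100100000011000100, bit 4 = 0. No

No


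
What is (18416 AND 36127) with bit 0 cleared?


Step 1: 18416 & 36127 = 1296
Step 2: 1296 & ~(1 << 0) = 1296

1296


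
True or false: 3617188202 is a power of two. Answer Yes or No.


0b11010111100110011110100101101010. Multiple bits set => No

No


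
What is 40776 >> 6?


0b1001111101001000 >> 6 = 0b1001111101 = 637

637


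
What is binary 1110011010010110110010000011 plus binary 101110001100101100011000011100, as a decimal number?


1110011010010110110010000011 + 101110001100101100011000011100 = 111100100111000011001010011111 = 1016869535

1016869535
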